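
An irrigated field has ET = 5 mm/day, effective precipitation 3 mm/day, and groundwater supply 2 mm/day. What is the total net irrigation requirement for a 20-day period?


Daily deficit = ET - Pe - GW = 5 - 3 - 2 = 0 mm/day
NIR = 0 * 20 = 0 mm

0 mm


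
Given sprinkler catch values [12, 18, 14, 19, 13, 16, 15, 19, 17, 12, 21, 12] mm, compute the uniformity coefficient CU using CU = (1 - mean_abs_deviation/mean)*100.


mean = 15.666667 mm
MAD = 2.666667 mm
CU = (1 - 2.666667/15.666667)*100

82.9787 %


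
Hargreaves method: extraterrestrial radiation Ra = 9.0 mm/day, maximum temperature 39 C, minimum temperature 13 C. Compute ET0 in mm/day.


Tmean = (Tmax + Tmin)/2 = (39 + 13)/2 = 26.0
ET0 = 0.0023 * 9.0 * (26.0 + 17.8) * sqrt(39 - 13)
ET0 = 0.0023 * 9.0 * 43.8 * 5.099020

4.6231 mm/day


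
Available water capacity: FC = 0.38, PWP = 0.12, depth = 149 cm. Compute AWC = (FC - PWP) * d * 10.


AWC = (FC - PWP) * d * 10
AWC = (0.38 - 0.12) * 149 * 10
AWC = 0.2600 * 149 * 10

387.4000 mm


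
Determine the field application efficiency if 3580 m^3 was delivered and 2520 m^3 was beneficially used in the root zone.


Ea = V_root / V_field * 100 = 2520 / 3580 * 100 = 70.3911%

70.3911 %


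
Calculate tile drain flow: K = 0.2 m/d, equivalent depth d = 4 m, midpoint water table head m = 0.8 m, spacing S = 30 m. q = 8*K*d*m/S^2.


q = 8*K*d*m/S^2
q = 8*0.2*4*0.8/30^2
q = 5.1200 / 900

0.0057 m/d


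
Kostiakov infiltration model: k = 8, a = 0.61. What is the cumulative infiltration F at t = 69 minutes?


F = k * t^a = 8 * 69^0.61
F = 8 * 13.234208

105.8737 mm


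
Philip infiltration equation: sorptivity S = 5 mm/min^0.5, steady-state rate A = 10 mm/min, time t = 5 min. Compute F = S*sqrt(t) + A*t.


F = S*sqrt(t) + A*t
F = 5*sqrt(5) + 10*5
F = 5*2.236068 + 50

61.1803 mm


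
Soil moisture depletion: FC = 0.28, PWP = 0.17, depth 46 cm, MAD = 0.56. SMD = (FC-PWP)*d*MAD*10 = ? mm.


SMD = (FC - PWP) * d * MAD * 10
SMD = (0.28 - 0.17) * 46 * 0.56 * 10
SMD = 0.1100 * 46 * 0.56 * 10

28.3360 mm


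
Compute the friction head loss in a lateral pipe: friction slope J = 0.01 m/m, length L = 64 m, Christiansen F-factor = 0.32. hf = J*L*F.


hf = J * L * F = 0.01 * 64 * 0.32 = 0.2048 m

0.2048 m


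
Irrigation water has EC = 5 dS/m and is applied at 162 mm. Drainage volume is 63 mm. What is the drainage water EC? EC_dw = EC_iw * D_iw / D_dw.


EC_dw = EC_iw * D_iw / D_dw
EC_dw = 5 * 162 / 63
EC_dw = 810 / 63

12.8571 dS/m


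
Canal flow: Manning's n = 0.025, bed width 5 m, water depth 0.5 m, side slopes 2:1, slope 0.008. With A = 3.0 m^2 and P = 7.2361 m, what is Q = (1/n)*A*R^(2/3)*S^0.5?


R = A/P = 3.0/7.2361 = 0.414588
Q = (1/0.025) * 3.0 * 0.414588^(2/3) * 0.008^0.5

5.9677 m^3/s


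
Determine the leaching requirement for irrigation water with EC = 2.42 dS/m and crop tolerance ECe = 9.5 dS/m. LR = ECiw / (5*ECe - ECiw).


LR = ECiw / (5*ECe - ECiw)
LR = 2.42 / (5*9.5 - 2.42)
LR = 2.42 / 45.0800

0.0537


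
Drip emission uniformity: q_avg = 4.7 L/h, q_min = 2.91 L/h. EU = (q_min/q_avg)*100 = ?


EU = (q_min/q_avg)*100 = (2.91/4.7)*100 = 61.9149%

61.9149 %


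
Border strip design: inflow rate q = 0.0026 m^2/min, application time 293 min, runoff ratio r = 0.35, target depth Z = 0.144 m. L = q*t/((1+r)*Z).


L = q*t/((1+r)*Z)
L = 0.0026*293/((1+0.35)*0.144)
L = 0.7618/0.1944

3.9187 m


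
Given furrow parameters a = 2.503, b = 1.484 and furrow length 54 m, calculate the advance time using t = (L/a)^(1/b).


t = (L/a)^(1/b)
t = (54/2.503)^(1/1.484)
t = 21.574111^(1/1.484)

7.9228 min


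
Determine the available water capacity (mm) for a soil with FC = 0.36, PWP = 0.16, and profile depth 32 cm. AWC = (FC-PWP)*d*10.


AWC = (FC - PWP) * d * 10
AWC = (0.36 - 0.16) * 32 * 10
AWC = 0.2000 * 32 * 10

64.0000 mm


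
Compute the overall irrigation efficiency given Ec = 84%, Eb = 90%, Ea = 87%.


Ec = 0.84, Eb = 0.9, Ea = 0.87
E = 0.84 * 0.9 * 0.87 * 100 = 65.7720%

65.7720 %


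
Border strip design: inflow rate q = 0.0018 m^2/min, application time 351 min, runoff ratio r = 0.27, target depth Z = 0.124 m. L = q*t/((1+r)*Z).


L = q*t/((1+r)*Z)
L = 0.0018*351/((1+0.27)*0.124)
L = 0.6318/0.15748

4.0119 m


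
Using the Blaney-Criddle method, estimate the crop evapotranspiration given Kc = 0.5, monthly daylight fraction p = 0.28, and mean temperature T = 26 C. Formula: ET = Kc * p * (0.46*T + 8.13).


ET = Kc * p * (0.46*T + 8.13)
ET = 0.5 * 0.28 * (0.46*26 + 8.13)
ET = 0.5 * 0.28 * 20.0900

2.8126 mm/day


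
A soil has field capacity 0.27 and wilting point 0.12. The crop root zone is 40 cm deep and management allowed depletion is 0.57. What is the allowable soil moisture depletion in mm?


SMD = (FC - PWP) * d * MAD * 10
SMD = (0.27 - 0.12) * 40 * 0.57 * 10
SMD = 0.1500 * 40 * 0.57 * 10

34.2000 mm


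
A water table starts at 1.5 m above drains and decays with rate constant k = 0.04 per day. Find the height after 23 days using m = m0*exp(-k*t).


m = m0 * exp(-k*t)
m = 1.5 * exp(-0.04 * 23)
m = 1.5 * exp(-0.9200)

0.5978 m


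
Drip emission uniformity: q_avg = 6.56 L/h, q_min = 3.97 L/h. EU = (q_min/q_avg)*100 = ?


EU = (q_min/q_avg)*100 = (3.97/6.56)*100 = 60.5183%

60.5183 %


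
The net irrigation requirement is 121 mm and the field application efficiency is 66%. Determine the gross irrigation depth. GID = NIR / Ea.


Ea = 66% = 0.66
GID = NIR / Ea = 121 / 0.66 = 183.3333 mm

183.3333 mm


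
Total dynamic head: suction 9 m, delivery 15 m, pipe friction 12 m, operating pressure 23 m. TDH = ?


TDH = Hs + Hd + hf + Hp = 9 + 15 + 12 + 23 = 59

59 m


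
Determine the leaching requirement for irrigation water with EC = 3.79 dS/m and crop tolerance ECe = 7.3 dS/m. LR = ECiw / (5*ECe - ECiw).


LR = ECiw / (5*ECe - ECiw)
LR = 3.79 / (5*7.3 - 3.79)
LR = 3.79 / 32.7100

0.1159


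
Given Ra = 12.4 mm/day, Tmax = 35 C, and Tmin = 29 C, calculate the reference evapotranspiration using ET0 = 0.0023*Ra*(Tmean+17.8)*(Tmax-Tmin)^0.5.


Tmean = (Tmax + Tmin)/2 = (35 + 29)/2 = 32.0
ET0 = 0.0023 * 12.4 * (32.0 + 17.8) * sqrt(35 - 29)
ET0 = 0.0023 * 12.4 * 49.8 * 2.449490

3.4790 mm/day


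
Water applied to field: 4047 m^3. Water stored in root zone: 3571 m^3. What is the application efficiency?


Ea = V_root / V_field * 100 = 3571 / 4047 * 100 = 88.2382%

88.2382 %


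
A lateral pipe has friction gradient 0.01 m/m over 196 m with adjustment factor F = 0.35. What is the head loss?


hf = J * L * F = 0.01 * 196 * 0.35 = 0.6860 m

0.6860 m


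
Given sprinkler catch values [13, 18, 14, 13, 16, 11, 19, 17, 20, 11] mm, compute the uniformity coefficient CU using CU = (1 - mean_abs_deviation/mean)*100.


mean = 15.200000 mm
MAD = 2.800000 mm
CU = (1 - 2.800000/15.200000)*100

81.5789 %


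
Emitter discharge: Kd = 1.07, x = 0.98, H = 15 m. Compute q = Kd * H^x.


q = Kd * H^x = 1.07 * 15^0.98 = 1.07 * 14.209194

15.2038 L/h


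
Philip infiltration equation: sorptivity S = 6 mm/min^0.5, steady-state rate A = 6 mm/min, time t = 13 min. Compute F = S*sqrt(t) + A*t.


F = S*sqrt(t) + A*t
F = 6*sqrt(13) + 6*13
F = 6*3.605551 + 78

99.6333 mm


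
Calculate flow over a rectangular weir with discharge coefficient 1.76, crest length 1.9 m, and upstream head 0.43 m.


Q = C * L * H^(3/2) = 1.76 * 1.9 * 0.43^1.5 = 1.76 * 1.9 * 0.281970

0.9429 m^3/s


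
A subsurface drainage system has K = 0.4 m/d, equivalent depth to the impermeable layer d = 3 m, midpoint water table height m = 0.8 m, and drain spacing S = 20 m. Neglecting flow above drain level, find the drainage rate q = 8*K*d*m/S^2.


q = 8*K*d*m/S^2
q = 8*0.4*3*0.8/20^2
q = 7.6800 / 400

0.0192 m/d


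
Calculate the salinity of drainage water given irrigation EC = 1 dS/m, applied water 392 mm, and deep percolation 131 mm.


EC_dw = EC_iw * D_iw / D_dw
EC_dw = 1 * 392 / 131
EC_dw = 392 / 131

2.9924 dS/m


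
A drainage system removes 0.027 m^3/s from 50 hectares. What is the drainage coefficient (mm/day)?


DC = Q * 86400 / (A * 10000) * 1000
DC = 0.027 * 86400 / (50 * 10000) * 1000
DC = 2332800.0000 / 500000

4.6656 mm/day


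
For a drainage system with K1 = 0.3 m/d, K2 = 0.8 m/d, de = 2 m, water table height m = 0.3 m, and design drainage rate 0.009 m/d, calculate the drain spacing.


S^2 = 8*K2*de*m/q + 4*K1*m^2/q
S^2 = 8*0.8*2*0.3/0.009 + 4*0.3*0.3^2/0.009
S = sqrt(438.6667)

20.9444 m


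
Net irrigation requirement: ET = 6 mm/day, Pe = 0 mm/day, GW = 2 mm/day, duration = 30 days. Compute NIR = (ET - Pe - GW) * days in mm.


Daily deficit = ET - Pe - GW = 6 - 0 - 2 = 4 mm/day
NIR = 4 * 30 = 120 mm

120.0000 mm


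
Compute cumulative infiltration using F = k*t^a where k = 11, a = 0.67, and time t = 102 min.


F = k * t^a = 11 * 102^0.67
F = 11 * 22.169817

243.8680 mm


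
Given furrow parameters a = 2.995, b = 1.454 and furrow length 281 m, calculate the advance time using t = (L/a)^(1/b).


t = (L/a)^(1/b)
t = (281/2.995)^(1/1.454)
t = 93.823038^(1/1.454)

22.7233 min


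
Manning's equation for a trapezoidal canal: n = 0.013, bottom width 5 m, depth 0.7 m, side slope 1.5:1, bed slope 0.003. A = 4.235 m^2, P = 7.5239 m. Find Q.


R = A/P = 4.235/7.5239 = 0.562873
Q = (1/0.013) * 4.235 * 0.562873^(2/3) * 0.003^0.5

12.1640 m^3/s


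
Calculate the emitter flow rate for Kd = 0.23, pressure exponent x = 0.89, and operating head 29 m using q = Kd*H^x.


q = Kd * H^x = 0.23 * 29^0.89 = 0.23 * 20.023234

4.6053 L/h


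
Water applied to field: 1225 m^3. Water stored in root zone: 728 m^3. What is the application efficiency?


Ea = V_root / V_field * 100 = 728 / 1225 * 100 = 59.4286%

59.4286 %


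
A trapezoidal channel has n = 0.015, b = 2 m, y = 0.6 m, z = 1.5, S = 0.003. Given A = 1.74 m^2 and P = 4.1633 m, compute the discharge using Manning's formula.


R = A/P = 1.74/4.1633 = 0.417938
Q = (1/0.015) * 1.74 * 0.417938^(2/3) * 0.003^0.5

3.5516 m^3/s


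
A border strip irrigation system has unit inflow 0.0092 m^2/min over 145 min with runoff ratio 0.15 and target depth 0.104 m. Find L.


L = q*t/((1+r)*Z)
L = 0.0092*145/((1+0.15)*0.104)
L = 1.334/0.1196

11.1538 m


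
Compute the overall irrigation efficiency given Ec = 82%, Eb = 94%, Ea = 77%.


Ec = 0.82, Eb = 0.94, Ea = 0.77
E = 0.82 * 0.94 * 0.77 * 100 = 59.3516%

59.3516 %


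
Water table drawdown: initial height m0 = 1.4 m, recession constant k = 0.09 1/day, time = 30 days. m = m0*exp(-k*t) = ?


m = m0 * exp(-k*t)
m = 1.4 * exp(-0.09 * 30)
m = 1.4 * exp(-2.7000)

0.0941 m


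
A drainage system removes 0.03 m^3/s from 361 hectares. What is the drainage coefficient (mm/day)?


DC = Q * 86400 / (A * 10000) * 1000
DC = 0.03 * 86400 / (361 * 10000) * 1000
DC = 2592000.0000 / 3610000

0.7180 mm/day


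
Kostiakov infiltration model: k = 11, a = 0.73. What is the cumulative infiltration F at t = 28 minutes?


F = k * t^a = 11 * 28^0.73
F = 11 * 11.387421

125.2616 mm


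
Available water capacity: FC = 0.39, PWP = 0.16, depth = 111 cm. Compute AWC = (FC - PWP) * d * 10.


AWC = (FC - PWP) * d * 10
AWC = (0.39 - 0.16) * 111 * 10
AWC = 0.2300 * 111 * 10

255.3000 mm


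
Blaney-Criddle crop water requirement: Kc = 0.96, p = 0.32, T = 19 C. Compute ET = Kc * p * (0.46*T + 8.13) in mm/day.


ET = Kc * p * (0.46*T + 8.13)
ET = 0.96 * 0.32 * (0.46*19 + 8.13)
ET = 0.96 * 0.32 * 16.8700

5.1825 mm/day


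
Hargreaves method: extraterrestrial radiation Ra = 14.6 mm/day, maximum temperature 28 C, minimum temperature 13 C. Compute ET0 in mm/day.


Tmean = (Tmax + Tmin)/2 = (28 + 13)/2 = 20.5
ET0 = 0.0023 * 14.6 * (20.5 + 17.8) * sqrt(28 - 13)
ET0 = 0.0023 * 14.6 * 38.3 * 3.872983

4.9811 mm/day


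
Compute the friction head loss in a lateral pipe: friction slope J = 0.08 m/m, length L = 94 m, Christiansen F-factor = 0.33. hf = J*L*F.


hf = J * L * F = 0.08 * 94 * 0.33 = 2.4816 m

2.4816 m


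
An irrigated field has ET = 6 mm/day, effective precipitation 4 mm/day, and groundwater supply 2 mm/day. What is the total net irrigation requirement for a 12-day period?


Daily deficit = ET - Pe - GW = 6 - 4 - 2 = 0 mm/day
NIR = 0 * 12 = 0 mm

0 mm


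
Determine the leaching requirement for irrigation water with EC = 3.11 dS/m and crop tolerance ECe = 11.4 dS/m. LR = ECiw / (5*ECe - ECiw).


LR = ECiw / (5*ECe - ECiw)
LR = 3.11 / (5*11.4 - 3.11)
LR = 3.11 / 53.8900

0.0577


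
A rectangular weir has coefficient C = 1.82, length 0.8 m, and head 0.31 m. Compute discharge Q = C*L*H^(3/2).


Q = C * L * H^(3/2) = 1.82 * 0.8 * 0.31^1.5 = 1.82 * 0.8 * 0.172601

0.2513 m^3/s


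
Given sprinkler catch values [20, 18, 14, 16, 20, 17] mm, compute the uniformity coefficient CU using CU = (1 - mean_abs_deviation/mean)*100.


mean = 17.500000 mm
MAD = 1.833333 mm
CU = (1 - 1.833333/17.500000)*100

89.5238 %


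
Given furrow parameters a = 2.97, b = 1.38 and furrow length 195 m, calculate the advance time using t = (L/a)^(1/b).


t = (L/a)^(1/b)
t = (195/2.97)^(1/1.38)
t = 65.656566^(1/1.38)

20.7428 min


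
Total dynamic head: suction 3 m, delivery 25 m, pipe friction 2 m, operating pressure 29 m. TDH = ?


TDH = Hs + Hd + hf + Hp = 3 + 25 + 2 + 29 = 59

59 m


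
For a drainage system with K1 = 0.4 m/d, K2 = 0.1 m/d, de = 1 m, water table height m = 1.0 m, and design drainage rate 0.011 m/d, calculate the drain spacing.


S^2 = 8*K2*de*m/q + 4*K1*m^2/q
S^2 = 8*0.1*1*1.0/0.011 + 4*0.4*1.0^2/0.011
S = sqrt(218.1818)

14.7710 m


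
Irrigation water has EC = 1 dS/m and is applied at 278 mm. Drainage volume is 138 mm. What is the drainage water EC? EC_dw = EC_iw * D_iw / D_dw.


EC_dw = EC_iw * D_iw / D_dw
EC_dw = 1 * 278 / 138
EC_dw = 278 / 138

2.0145 dS/m


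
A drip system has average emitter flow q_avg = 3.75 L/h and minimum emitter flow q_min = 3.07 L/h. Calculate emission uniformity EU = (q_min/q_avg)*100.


EU = (q_min/q_avg)*100 = (3.07/3.75)*100 = 81.8667%

81.8667 %


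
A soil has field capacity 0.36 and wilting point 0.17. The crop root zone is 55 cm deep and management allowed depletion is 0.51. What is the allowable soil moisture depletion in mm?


SMD = (FC - PWP) * d * MAD * 10
SMD = (0.36 - 0.17) * 55 * 0.51 * 10
SMD = 0.1900 * 55 * 0.51 * 10

53.2950 mm


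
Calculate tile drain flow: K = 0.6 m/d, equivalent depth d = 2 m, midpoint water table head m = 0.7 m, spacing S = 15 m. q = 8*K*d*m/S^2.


q = 8*K*d*m/S^2
q = 8*0.6*2*0.7/15^2
q = 6.7200 / 225

0.0299 m/d


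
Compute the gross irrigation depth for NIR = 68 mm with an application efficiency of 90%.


Ea = 90% = 0.9
GID = NIR / Ea = 68 / 0.9 = 75.5556 mm

75.5556 mm


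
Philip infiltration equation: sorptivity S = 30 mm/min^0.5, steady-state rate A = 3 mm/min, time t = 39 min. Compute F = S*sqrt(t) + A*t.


F = S*sqrt(t) + A*t
F = 30*sqrt(39) + 3*39
F = 30*6.244998 + 117

304.3499 mm


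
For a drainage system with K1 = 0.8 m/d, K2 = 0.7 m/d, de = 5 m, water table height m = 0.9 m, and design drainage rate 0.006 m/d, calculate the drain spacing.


S^2 = 8*K2*de*m/q + 4*K1*m^2/q
S^2 = 8*0.7*5*0.9/0.006 + 4*0.8*0.9^2/0.006
S = sqrt(4632.0000)

68.0588 m


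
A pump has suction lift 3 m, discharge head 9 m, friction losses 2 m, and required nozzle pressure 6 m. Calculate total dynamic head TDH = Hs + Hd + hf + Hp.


TDH = Hs + Hd + hf + Hp = 3 + 9 + 2 + 6 = 20

20 m


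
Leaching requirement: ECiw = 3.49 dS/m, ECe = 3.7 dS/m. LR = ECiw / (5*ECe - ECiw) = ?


LR = ECiw / (5*ECe - ECiw)
LR = 3.49 / (5*3.7 - 3.49)
LR = 3.49 / 15.0100

0.2325


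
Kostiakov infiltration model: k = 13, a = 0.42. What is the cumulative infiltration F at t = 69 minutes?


F = k * t^a = 13 * 69^0.42
F = 13 * 5.919931

76.9591 mm


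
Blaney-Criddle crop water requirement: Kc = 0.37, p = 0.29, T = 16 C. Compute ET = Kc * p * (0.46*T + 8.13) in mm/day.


ET = Kc * p * (0.46*T + 8.13)
ET = 0.37 * 0.29 * (0.46*16 + 8.13)
ET = 0.37 * 0.29 * 15.4900

1.6621 mm/day


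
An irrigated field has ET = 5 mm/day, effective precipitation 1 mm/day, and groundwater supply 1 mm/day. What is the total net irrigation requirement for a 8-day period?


Daily deficit = ET - Pe - GW = 5 - 1 - 1 = 3 mm/day
NIR = 3 * 8 = 24 mm

24.0000 mm


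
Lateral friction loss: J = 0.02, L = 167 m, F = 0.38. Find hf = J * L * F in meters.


hf = J * L * F = 0.02 * 167 * 0.38 = 1.2692 m

1.2692 m


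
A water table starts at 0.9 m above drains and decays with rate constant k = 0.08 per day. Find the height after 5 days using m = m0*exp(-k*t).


m = m0 * exp(-k*t)
m = 0.9 * exp(-0.08 * 5)
m = 0.9 * exp(-0.4000)

0.6033 m


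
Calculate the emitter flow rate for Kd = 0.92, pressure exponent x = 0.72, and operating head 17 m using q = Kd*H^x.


q = Kd * H^x = 0.92 * 17^0.72 = 0.92 * 7.689945

7.0747 L/h


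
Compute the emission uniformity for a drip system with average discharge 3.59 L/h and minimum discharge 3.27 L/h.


EU = (q_min/q_avg)*100 = (3.27/3.59)*100 = 91.0864%

91.0864 %


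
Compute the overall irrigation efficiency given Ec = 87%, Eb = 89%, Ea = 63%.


Ec = 0.87, Eb = 0.89, Ea = 0.63
E = 0.87 * 0.89 * 0.63 * 100 = 48.7809%

48.7809 %


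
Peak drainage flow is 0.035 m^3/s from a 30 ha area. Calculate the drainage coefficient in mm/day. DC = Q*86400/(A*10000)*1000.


DC = Q * 86400 / (A * 10000) * 1000
DC = 0.035 * 86400 / (30 * 10000) * 1000
DC = 3024000.0000 / 300000

10.0800 mm/day


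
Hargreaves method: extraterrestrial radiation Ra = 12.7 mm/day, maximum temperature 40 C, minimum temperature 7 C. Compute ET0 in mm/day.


Tmean = (Tmax + Tmin)/2 = (40 + 7)/2 = 23.5
ET0 = 0.0023 * 12.7 * (23.5 + 17.8) * sqrt(40 - 7)
ET0 = 0.0023 * 12.7 * 41.3 * 5.744563

6.9301 mm/day


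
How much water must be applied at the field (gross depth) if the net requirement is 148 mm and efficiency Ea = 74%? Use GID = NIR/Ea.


Ea = 74% = 0.74
GID = NIR / Ea = 148 / 0.74 = 200.0000 mm

200.0000 mm


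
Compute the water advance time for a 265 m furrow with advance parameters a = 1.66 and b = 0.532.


t = (L/a)^(1/b)
t = (265/1.66)^(1/0.532)
t = 159.638554^(1/0.532)

13843.1983 min


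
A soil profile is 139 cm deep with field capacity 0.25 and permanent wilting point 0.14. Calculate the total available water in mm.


AWC = (FC - PWP) * d * 10
AWC = (0.25 - 0.14) * 139 * 10
AWC = 0.1100 * 139 * 10

152.9000 mm


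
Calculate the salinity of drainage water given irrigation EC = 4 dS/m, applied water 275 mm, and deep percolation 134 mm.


EC_dw = EC_iw * D_iw / D_dw
EC_dw = 4 * 275 / 134
EC_dw = 1100 / 134

8.2090 dS/m


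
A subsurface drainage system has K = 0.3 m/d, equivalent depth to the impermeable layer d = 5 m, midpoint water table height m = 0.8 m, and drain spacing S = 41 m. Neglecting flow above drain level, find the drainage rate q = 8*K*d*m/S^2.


q = 8*K*d*m/S^2
q = 8*0.3*5*0.8/41^2
q = 9.6000 / 1681

0.0057 m/d


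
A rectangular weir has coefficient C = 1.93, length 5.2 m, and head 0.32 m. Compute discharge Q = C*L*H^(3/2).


Q = C * L * H^(3/2) = 1.93 * 5.2 * 0.32^1.5 = 1.93 * 5.2 * 0.181019

1.8167 m^3/s


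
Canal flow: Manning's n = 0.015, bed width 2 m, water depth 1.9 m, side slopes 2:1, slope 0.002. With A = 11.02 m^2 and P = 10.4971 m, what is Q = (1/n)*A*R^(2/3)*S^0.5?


R = A/P = 11.02/10.4971 = 1.049814
Q = (1/0.015) * 11.02 * 1.049814^(2/3) * 0.002^0.5

33.9375 m^3/s


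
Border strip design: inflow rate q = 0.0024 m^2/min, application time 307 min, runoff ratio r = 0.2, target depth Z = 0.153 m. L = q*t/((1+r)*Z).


L = q*t/((1+r)*Z)
L = 0.0024*307/((1+0.2)*0.153)
L = 0.7368/0.1836

4.0131 m


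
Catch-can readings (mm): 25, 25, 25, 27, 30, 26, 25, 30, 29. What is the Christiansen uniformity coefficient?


mean = 26.888889 mm
MAD = 1.876543 mm
CU = (1 - 1.876543/26.888889)*100

93.0211 %


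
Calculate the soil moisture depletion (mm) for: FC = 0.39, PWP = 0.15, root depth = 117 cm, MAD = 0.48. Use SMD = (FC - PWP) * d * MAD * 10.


SMD = (FC - PWP) * d * MAD * 10
SMD = (0.39 - 0.15) * 117 * 0.48 * 10
SMD = 0.2400 * 117 * 0.48 * 10

134.7840 mm


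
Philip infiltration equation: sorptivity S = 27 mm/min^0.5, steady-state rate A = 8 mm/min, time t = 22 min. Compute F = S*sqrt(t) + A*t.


F = S*sqrt(t) + A*t
F = 27*sqrt(22) + 8*22
F = 27*4.690416 + 176

302.6412 mm


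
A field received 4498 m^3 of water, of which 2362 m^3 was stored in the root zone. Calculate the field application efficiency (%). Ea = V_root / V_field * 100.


Ea = V_root / V_field * 100 = 2362 / 4498 * 100 = 52.5122%

52.5122 %


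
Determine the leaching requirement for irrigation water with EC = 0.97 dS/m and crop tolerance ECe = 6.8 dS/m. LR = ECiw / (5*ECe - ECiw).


LR = ECiw / (5*ECe - ECiw)
LR = 0.97 / (5*6.8 - 0.97)
LR = 0.97 / 33.0300

0.0294


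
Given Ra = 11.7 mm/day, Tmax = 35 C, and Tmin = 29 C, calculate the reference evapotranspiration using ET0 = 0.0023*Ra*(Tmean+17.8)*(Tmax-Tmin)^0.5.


Tmean = (Tmax + Tmin)/2 = (35 + 29)/2 = 32.0
ET0 = 0.0023 * 11.7 * (32.0 + 17.8) * sqrt(35 - 29)
ET0 = 0.0023 * 11.7 * 49.8 * 2.449490

3.2826 mm/day


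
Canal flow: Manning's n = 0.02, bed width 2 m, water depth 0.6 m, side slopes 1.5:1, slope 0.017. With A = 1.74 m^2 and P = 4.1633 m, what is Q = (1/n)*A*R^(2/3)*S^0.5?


R = A/P = 1.74/4.1633 = 0.417938
Q = (1/0.02) * 1.74 * 0.417938^(2/3) * 0.017^0.5

6.3409 m^3/s


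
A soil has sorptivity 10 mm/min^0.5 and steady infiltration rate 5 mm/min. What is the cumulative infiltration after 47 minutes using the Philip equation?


F = S*sqrt(t) + A*t
F = 10*sqrt(47) + 5*47
F = 10*6.855655 + 235

303.5566 mm


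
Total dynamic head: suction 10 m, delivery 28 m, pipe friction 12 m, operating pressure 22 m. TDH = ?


TDH = Hs + Hd + hf + Hp = 10 + 28 + 12 + 22 = 72

72 m


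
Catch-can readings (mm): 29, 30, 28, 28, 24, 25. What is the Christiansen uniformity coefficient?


mean = 27.333333 mm
MAD = 1.888889 mm
CU = (1 - 1.888889/27.333333)*100

93.0894 %


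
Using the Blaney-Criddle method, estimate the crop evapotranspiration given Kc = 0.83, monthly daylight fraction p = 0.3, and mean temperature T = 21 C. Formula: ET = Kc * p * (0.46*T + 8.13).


ET = Kc * p * (0.46*T + 8.13)
ET = 0.83 * 0.3 * (0.46*21 + 8.13)
ET = 0.83 * 0.3 * 17.7900

4.4297 mm/day


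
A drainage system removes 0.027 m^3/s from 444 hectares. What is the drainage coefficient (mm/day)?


DC = Q * 86400 / (A * 10000) * 1000
DC = 0.027 * 86400 / (444 * 10000) * 1000
DC = 2332800.0000 / 4440000

0.5254 mm/day


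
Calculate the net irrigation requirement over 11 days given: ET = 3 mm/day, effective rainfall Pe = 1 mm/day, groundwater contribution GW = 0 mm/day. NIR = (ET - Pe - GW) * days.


Daily deficit = ET - Pe - GW = 3 - 1 - 0 = 2 mm/day
NIR = 2 * 11 = 22 mm

22.0000 mm


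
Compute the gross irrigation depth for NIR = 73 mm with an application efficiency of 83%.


Ea = 83% = 0.83
GID = NIR / Ea = 73 / 0.83 = 87.9518 mm

87.9518 mm


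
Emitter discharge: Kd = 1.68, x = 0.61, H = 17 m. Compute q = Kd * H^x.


q = Kd * H^x = 1.68 * 17^0.61 = 1.68 * 5.630848

9.4598 L/h


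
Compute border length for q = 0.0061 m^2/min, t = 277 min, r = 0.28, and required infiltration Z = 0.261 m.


L = q*t/((1+r)*Z)
L = 0.0061*277/((1+0.28)*0.261)
L = 1.6897/0.33408

5.0578 m


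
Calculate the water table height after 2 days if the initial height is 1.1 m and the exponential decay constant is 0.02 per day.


m = m0 * exp(-k*t)
m = 1.1 * exp(-0.02 * 2)
m = 1.1 * exp(-0.0400)

1.0569 m


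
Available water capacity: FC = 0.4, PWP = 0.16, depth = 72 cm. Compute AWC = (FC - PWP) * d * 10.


AWC = (FC - PWP) * d * 10
AWC = (0.4 - 0.16) * 72 * 10
AWC = 0.2400 * 72 * 10

172.8000 mm


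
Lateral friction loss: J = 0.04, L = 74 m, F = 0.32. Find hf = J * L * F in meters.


hf = J * L * F = 0.04 * 74 * 0.32 = 0.9472 m

0.9472 m


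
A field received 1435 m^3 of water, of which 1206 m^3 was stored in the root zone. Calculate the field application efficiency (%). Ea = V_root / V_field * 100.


Ea = V_root / V_field * 100 = 1206 / 1435 * 100 = 84.0418%

84.0418 %


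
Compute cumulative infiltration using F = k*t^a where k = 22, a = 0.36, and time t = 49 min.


F = k * t^a = 22 * 49^0.36
F = 22 * 4.059482

89.3086 mm


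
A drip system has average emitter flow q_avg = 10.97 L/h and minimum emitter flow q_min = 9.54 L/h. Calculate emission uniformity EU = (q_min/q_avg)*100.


EU = (q_min/q_avg)*100 = (9.54/10.97)*100 = 86.9644%

86.9644 %


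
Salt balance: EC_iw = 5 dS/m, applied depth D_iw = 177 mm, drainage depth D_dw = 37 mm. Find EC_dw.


EC_dw = EC_iw * D_iw / D_dw
EC_dw = 5 * 177 / 37
EC_dw = 885 / 37

23.9189 dS/m


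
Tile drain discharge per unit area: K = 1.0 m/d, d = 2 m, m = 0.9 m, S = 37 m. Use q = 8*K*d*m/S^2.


q = 8*K*d*m/S^2
q = 8*1.0*2*0.9/37^2
q = 14.4000 / 1369

0.0105 m/d


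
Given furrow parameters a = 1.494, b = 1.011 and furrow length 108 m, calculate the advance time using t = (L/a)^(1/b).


t = (L/a)^(1/b)
t = (108/1.494)^(1/1.011)
t = 72.289157^(1/1.011)

68.9995 min


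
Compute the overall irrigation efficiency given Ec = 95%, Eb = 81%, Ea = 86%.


Ec = 0.95, Eb = 0.81, Ea = 0.86
E = 0.95 * 0.81 * 0.86 * 100 = 66.1770%

66.1770 %


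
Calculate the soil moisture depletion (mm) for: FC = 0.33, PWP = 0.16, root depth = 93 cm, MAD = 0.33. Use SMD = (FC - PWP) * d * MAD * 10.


SMD = (FC - PWP) * d * MAD * 10
SMD = (0.33 - 0.16) * 93 * 0.33 * 10
SMD = 0.1700 * 93 * 0.33 * 10

52.1730 mm


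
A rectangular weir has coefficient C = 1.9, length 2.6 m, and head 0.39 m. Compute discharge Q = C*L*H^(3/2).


Q = C * L * H^(3/2) = 1.9 * 2.6 * 0.39^1.5 = 1.9 * 2.6 * 0.243555

1.2032 m^3/s


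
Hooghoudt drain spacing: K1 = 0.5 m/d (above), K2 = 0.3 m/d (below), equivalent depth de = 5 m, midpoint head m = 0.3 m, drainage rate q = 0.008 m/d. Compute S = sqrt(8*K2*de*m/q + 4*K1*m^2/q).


S^2 = 8*K2*de*m/q + 4*K1*m^2/q
S^2 = 8*0.3*5*0.3/0.008 + 4*0.5*0.3^2/0.008
S = sqrt(472.5000)

21.7371 m


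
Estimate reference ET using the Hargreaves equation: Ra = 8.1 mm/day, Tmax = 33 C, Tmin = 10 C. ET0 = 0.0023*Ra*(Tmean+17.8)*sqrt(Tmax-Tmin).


Tmean = (Tmax + Tmin)/2 = (33 + 10)/2 = 21.5
ET0 = 0.0023 * 8.1 * (21.5 + 17.8) * sqrt(33 - 10)
ET0 = 0.0023 * 8.1 * 39.3 * 4.795832

3.5113 mm/day


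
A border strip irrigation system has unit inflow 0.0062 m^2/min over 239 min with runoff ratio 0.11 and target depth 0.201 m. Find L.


L = q*t/((1+r)*Z)
L = 0.0062*239/((1+0.11)*0.201)
L = 1.4818/0.22311

6.6416 m


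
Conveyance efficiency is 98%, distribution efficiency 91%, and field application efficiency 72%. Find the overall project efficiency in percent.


Ec = 0.98, Eb = 0.91, Ea = 0.72
E = 0.98 * 0.91 * 0.72 * 100 = 64.2096%

64.2096 %


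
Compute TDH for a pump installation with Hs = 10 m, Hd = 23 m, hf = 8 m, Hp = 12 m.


TDH = Hs + Hd + hf + Hp = 10 + 23 + 8 + 12 = 53

53 m


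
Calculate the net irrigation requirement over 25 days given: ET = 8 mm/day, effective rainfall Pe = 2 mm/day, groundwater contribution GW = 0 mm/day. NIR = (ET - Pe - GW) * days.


Daily deficit = ET - Pe - GW = 8 - 2 - 0 = 6 mm/day
NIR = 6 * 25 = 150 mm

150.0000 mm


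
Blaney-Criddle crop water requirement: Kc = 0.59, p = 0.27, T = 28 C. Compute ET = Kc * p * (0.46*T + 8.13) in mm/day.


ET = Kc * p * (0.46*T + 8.13)
ET = 0.59 * 0.27 * (0.46*28 + 8.13)
ET = 0.59 * 0.27 * 21.0100

3.3469 mm/day


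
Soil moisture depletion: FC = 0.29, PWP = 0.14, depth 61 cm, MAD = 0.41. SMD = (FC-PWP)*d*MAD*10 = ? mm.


SMD = (FC - PWP) * d * MAD * 10
SMD = (0.29 - 0.14) * 61 * 0.41 * 10
SMD = 0.1500 * 61 * 0.41 * 10

37.5150 mm


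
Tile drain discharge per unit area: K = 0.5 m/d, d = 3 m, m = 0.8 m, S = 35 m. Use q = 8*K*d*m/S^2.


q = 8*K*d*m/S^2
q = 8*0.5*3*0.8/35^2
q = 9.6000 / 1225

0.0078 m/d


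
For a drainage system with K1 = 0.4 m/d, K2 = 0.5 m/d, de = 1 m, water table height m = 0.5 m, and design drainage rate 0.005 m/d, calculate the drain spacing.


S^2 = 8*K2*de*m/q + 4*K1*m^2/q
S^2 = 8*0.5*1*0.5/0.005 + 4*0.4*0.5^2/0.005
S = sqrt(480.0000)

21.9089 m


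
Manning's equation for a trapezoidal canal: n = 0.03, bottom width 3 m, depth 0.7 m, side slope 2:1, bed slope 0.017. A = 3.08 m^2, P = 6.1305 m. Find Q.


R = A/P = 3.08/6.1305 = 0.502406
Q = (1/0.03) * 3.08 * 0.502406^(2/3) * 0.017^0.5

8.4597 m^3/s


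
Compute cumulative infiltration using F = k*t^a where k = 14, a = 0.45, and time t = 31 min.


F = k * t^a = 14 * 31^0.45
F = 14 * 4.689351

65.6509 mm


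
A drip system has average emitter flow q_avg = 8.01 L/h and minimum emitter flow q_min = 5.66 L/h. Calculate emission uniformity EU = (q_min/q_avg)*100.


EU = (q_min/q_avg)*100 = (5.66/8.01)*100 = 70.6617%

70.6617 %


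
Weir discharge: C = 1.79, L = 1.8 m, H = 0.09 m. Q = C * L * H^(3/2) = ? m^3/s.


Q = C * L * H^(3/2) = 1.79 * 1.8 * 0.09^1.5 = 1.79 * 1.8 * 0.027000

0.0870 m^3/s


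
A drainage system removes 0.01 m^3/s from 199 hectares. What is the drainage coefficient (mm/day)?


DC = Q * 86400 / (A * 10000) * 1000
DC = 0.01 * 86400 / (199 * 10000) * 1000
DC = 864000.0000 / 1990000

0.4342 mm/day


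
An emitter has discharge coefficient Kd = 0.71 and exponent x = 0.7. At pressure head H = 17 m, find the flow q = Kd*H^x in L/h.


q = Kd * H^x = 0.71 * 17^0.7 = 0.71 * 7.266315

5.1591 L/h


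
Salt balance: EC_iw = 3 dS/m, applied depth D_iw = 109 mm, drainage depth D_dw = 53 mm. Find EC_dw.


EC_dw = EC_iw * D_iw / D_dw
EC_dw = 3 * 109 / 53
EC_dw = 327 / 53

6.1698 dS/m


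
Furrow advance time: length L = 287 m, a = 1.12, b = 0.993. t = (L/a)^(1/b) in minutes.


t = (L/a)^(1/b)
t = (287/1.12)^(1/0.993)
t = 256.250000^(1/0.993)

266.4670 min


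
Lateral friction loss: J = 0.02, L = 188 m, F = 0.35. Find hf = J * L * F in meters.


hf = J * L * F = 0.02 * 188 * 0.35 = 1.3160 m

1.3160 m


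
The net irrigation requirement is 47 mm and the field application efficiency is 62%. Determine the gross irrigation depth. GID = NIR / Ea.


Ea = 62% = 0.62
GID = NIR / Ea = 47 / 0.62 = 75.8065 mm

75.8065 mm


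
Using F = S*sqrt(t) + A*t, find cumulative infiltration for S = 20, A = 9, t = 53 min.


F = S*sqrt(t) + A*t
F = 20*sqrt(53) + 9*53
F = 20*7.280110 + 477

622.6022 mm


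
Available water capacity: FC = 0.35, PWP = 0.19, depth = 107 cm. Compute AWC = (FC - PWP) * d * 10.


AWC = (FC - PWP) * d * 10
AWC = (0.35 - 0.19) * 107 * 10
AWC = 0.1600 * 107 * 10

171.2000 mm


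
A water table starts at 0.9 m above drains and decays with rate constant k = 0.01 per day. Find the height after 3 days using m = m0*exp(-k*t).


m = m0 * exp(-k*t)
m = 0.9 * exp(-0.01 * 3)
m = 0.9 * exp(-0.0300)

0.8734 m


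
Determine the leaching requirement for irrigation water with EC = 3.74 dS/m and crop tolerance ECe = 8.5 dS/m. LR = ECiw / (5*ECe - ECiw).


LR = ECiw / (5*ECe - ECiw)
LR = 3.74 / (5*8.5 - 3.74)
LR = 3.74 / 38.7600

0.0965


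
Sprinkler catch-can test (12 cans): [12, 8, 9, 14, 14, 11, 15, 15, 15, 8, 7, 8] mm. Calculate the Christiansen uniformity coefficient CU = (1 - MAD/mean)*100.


mean = 11.333333 mm
MAD = 2.833333 mm
CU = (1 - 2.833333/11.333333)*100

75.0000 %


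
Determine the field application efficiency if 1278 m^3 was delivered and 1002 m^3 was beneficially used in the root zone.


Ea = V_root / V_field * 100 = 1002 / 1278 * 100 = 78.4038%

78.4038 %


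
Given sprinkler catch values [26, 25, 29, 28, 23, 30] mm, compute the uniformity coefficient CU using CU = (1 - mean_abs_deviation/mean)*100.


mean = 26.833333 mm
MAD = 2.166667 mm
CU = (1 - 2.166667/26.833333)*100

91.9255 %


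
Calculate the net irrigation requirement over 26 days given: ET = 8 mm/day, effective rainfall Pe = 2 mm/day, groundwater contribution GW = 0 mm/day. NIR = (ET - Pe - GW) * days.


Daily deficit = ET - Pe - GW = 8 - 2 - 0 = 6 mm/day
NIR = 6 * 26 = 156 mm

156.0000 mm


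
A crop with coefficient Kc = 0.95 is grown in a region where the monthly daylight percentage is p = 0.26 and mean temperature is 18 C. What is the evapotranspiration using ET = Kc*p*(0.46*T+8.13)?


ET = Kc * p * (0.46*T + 8.13)
ET = 0.95 * 0.26 * (0.46*18 + 8.13)
ET = 0.95 * 0.26 * 16.4100

4.0533 mm/day


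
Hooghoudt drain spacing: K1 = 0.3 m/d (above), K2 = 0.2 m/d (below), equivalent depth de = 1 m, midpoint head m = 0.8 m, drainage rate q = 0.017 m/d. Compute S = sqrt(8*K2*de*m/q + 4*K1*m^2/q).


S^2 = 8*K2*de*m/q + 4*K1*m^2/q
S^2 = 8*0.2*1*0.8/0.017 + 4*0.3*0.8^2/0.017
S = sqrt(120.4706)

10.9759 m


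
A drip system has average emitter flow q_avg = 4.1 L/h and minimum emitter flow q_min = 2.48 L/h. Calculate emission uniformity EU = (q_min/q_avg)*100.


EU = (q_min/q_avg)*100 = (2.48/4.1)*100 = 60.4878%

60.4878 %


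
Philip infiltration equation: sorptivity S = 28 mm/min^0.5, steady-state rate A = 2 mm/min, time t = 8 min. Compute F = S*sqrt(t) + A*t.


F = S*sqrt(t) + A*t
F = 28*sqrt(8) + 2*8
F = 28*2.828427 + 16

95.1960 mm


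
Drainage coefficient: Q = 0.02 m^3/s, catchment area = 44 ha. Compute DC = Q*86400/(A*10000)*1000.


DC = Q * 86400 / (A * 10000) * 1000
DC = 0.02 * 86400 / (44 * 10000) * 1000
DC = 1728000.0000 / 440000

3.9273 mm/day


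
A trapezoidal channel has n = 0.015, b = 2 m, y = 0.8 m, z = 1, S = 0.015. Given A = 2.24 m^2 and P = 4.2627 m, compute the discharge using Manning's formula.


R = A/P = 2.24/4.2627 = 0.525489
Q = (1/0.015) * 2.24 * 0.525489^(2/3) * 0.015^0.5

11.9100 m^3/s


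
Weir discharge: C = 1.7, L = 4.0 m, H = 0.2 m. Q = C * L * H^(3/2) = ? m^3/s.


Q = C * L * H^(3/2) = 1.7 * 4.0 * 0.2^1.5 = 1.7 * 4.0 * 0.089443

0.6082 m^3/s


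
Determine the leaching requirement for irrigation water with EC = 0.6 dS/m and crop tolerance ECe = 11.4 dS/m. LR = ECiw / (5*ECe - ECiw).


LR = ECiw / (5*ECe - ECiw)
LR = 0.6 / (5*11.4 - 0.6)
LR = 0.6 / 56.4000

0.0106


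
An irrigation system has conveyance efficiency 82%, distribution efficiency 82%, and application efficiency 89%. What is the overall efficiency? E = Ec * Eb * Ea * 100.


Ec = 0.82, Eb = 0.82, Ea = 0.89
E = 0.82 * 0.82 * 0.89 * 100 = 59.8436%

59.8436 %


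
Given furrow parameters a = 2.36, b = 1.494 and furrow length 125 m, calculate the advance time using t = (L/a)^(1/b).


t = (L/a)^(1/b)
t = (125/2.36)^(1/1.494)
t = 52.966102^(1/1.494)

14.2544 min


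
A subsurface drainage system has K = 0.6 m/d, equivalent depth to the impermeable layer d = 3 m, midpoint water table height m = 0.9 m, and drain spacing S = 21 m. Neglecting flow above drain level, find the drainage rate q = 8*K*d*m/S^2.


q = 8*K*d*m/S^2
q = 8*0.6*3*0.9/21^2
q = 12.9600 / 441

0.0294 m/d


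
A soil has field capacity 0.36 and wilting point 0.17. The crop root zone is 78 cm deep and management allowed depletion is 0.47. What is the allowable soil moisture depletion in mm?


SMD = (FC - PWP) * d * MAD * 10
SMD = (0.36 - 0.17) * 78 * 0.47 * 10
SMD = 0.1900 * 78 * 0.47 * 10

69.6540 mm


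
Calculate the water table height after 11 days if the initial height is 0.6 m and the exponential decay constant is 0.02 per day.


m = m0 * exp(-k*t)
m = 0.6 * exp(-0.02 * 11)
m = 0.6 * exp(-0.2200)

0.4815 m


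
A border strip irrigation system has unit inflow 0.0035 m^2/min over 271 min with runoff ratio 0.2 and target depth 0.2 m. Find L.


L = q*t/((1+r)*Z)
L = 0.0035*271/((1+0.2)*0.2)
L = 0.9485/0.24

3.9521 m


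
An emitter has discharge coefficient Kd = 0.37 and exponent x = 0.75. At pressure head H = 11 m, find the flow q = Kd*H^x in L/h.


q = Kd * H^x = 0.37 * 11^0.75 = 0.37 * 6.040105

2.2348 L/h


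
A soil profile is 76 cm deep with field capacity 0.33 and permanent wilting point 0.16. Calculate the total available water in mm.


AWC = (FC - PWP) * d * 10
AWC = (0.33 - 0.16) * 76 * 10
AWC = 0.1700 * 76 * 10

129.2000 mm


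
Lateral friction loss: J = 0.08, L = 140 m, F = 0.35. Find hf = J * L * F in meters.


hf = J * L * F = 0.08 * 140 * 0.35 = 3.9200 m

3.9200 m


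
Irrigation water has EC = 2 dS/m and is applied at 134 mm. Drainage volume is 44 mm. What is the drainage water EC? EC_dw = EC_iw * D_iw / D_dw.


EC_dw = EC_iw * D_iw / D_dw
EC_dw = 2 * 134 / 44
EC_dw = 268 / 44

6.0909 dS/m


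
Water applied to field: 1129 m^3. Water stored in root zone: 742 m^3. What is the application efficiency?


Ea = V_root / V_field * 100 = 742 / 1129 * 100 = 65.7219%

65.7219 %


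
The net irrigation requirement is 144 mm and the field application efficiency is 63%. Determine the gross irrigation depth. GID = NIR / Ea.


Ea = 63% = 0.63
GID = NIR / Ea = 144 / 0.63 = 228.5714 mm

228.5714 mm


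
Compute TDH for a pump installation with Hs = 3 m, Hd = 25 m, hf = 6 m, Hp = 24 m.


TDH = Hs + Hd + hf + Hp = 3 + 25 + 6 + 24 = 58

58 m


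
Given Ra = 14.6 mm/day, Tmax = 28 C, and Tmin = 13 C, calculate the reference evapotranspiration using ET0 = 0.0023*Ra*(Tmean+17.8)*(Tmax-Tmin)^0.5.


Tmean = (Tmax + Tmin)/2 = (28 + 13)/2 = 20.5
ET0 = 0.0023 * 14.6 * (20.5 + 17.8) * sqrt(28 - 13)
ET0 = 0.0023 * 14.6 * 38.3 * 3.872983

4.9811 mm/day


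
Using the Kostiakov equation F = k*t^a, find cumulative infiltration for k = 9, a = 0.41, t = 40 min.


F = k * t^a = 9 * 40^0.41
F = 9 * 4.537792

40.8401 mm


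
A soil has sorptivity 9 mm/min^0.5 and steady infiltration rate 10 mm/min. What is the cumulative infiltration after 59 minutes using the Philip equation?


F = S*sqrt(t) + A*t
F = 9*sqrt(59) + 10*59
F = 9*7.681146 + 590

659.1303 mm


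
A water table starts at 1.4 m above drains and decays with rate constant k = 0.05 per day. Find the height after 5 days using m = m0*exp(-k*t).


m = m0 * exp(-k*t)
m = 1.4 * exp(-0.05 * 5)
m = 1.4 * exp(-0.2500)

1.0903 m


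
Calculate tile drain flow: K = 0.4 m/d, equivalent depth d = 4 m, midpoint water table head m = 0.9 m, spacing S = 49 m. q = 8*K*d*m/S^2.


q = 8*K*d*m/S^2
q = 8*0.4*4*0.9/49^2
q = 11.5200 / 2401

0.0048 m/d


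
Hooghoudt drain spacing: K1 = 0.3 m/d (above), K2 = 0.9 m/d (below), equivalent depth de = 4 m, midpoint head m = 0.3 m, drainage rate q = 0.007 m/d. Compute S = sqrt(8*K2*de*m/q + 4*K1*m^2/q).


S^2 = 8*K2*de*m/q + 4*K1*m^2/q
S^2 = 8*0.9*4*0.3/0.007 + 4*0.3*0.3^2/0.007
S = sqrt(1249.7143)

35.3513 m


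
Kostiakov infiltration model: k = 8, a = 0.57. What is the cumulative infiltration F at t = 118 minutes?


F = k * t^a = 8 * 118^0.57
F = 8 * 15.169552

121.3564 mm


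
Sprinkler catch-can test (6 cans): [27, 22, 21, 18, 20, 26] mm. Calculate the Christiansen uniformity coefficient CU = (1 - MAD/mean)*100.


mean = 22.333333 mm
MAD = 2.777778 mm
CU = (1 - 2.777778/22.333333)*100

87.5622 %


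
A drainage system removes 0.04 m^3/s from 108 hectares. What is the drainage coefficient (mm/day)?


DC = Q * 86400 / (A * 10000) * 1000
DC = 0.04 * 86400 / (108 * 10000) * 1000
DC = 3456000.0000 / 1080000

3.2000 mm/day


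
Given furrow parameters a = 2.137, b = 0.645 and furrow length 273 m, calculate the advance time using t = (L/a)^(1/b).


t = (L/a)^(1/b)
t = (273/2.137)^(1/0.645)
t = 127.749181^(1/0.645)

1843.6204 min


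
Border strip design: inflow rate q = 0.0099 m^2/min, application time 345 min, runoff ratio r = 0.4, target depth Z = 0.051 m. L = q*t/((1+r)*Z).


L = q*t/((1+r)*Z)
L = 0.0099*345/((1+0.4)*0.051)
L = 3.4155/0.0714

47.8361 m


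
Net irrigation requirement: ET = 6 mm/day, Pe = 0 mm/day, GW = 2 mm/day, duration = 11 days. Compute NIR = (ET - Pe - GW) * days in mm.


Daily deficit = ET - Pe - GW = 6 - 0 - 2 = 4 mm/day
NIR = 4 * 11 = 44 mm

44.0000 mm
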